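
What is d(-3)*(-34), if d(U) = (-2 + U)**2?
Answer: -850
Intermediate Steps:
d(-3)*(-34) = (-2 - 3)**2*(-34) = (-5)**2*(-34) = 25*(-34) = -850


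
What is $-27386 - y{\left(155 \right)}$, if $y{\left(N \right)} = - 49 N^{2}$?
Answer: $1149839$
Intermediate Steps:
$-27386 - y{\left(155 \right)} = -27386 - - 49 \cdot 155^{2} = -27386 - \left(-49\right) 24025 = -27386 - -1177225 = -27386 + 1177225 = 1149839$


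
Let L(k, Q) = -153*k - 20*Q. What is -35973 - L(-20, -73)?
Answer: -40493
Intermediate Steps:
-35973 - L(-20, -73) = -35973 - (-153*(-20) - 20*(-73)) = -35973 - (3060 + 1460) = -35973 - 1*4520 = -35973 - 4520 = -40493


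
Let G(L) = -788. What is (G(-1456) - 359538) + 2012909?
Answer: 1652583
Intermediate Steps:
(G(-1456) - 359538) + 2012909 = (-788 - 359538) + 2012909 = -360326 + 2012909 = 1652583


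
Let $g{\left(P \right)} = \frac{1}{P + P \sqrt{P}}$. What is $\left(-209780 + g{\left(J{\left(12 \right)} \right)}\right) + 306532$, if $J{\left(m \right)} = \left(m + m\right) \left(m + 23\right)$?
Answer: $\frac{68186939519}{704760} + \frac{\sqrt{210}}{352380} \approx 96752.0$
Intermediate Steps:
$J{\left(m \right)} = 2 m \left(23 + m\right)$
$g{\left(P \right)} = \frac{1}{P + P^{\frac{3}{2}}}$
$\left(-209780 + g{\left(J{\left(12 \right)} \right)}\right) + 306532 = \left(-209780 + \frac{1}{2 \cdot 12 \left(23 + 12\right) + \left(2 \cdot 12 \left(23 + 12\right)\right)^{\frac{3}{2}}}\right) + 306532 = \left(-209780 + \frac{1}{2 \cdot 12 \cdot 35 + \left(2 \cdot 12 \cdot 35\right)^{\frac{3}{2}}}\right) + 306532 = \left(-209780 + \frac{1}{840 + 840^{\frac{3}{2}}}\right) + 306532 = \left(-209780 + \frac{1}{840 + 1680 \sqrt{210}}\right) + 306532 = 96752 + \frac{1}{840 + 1680 \sqrt{210}}$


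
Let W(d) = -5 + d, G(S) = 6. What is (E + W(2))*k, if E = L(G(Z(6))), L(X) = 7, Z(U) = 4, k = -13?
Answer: -52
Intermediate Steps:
E = 7
(E + W(2))*k = (7 + (-5 + 2))*(-13) = (7 - 3)*(-13) = 4*(-13) = -52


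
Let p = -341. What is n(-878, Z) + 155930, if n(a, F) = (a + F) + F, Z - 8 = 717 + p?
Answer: 155820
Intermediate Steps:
Z = 384 (Z = 8 + (717 - 341) = 8 + 376 = 384)
n(a, F) = a + 2*F (n(a, F) = (F + a) + F = a + 2*F)
n(-878, Z) + 155930 = (-878 + 2*384) + 155930 = (-878 + 768) + 155930 = -110 + 155930 = 155820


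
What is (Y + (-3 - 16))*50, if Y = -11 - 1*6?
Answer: -1800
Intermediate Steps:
Y = -17 (Y = -11 - 6 = -17)
(Y + (-3 - 16))*50 = (-17 + (-3 - 16))*50 = (-17 - 19)*50 = -36*50 = -1800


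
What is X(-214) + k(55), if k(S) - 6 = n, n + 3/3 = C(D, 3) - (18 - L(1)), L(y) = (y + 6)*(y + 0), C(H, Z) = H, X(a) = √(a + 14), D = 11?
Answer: 5 + 10*I*√2 ≈ 5.0 + 14.142*I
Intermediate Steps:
X(a) = √(14 + a)
L(y) = y*(6 + y) (L(y) = (6 + y)*y = y*(6 + y))
n = -1 (n = -1 + (11 - (18 - (6 + 1))) = -1 + (11 - (18 - 7)) = -1 + (11 - 1*11) = -1 + (11 - 11) = -1 + 0 = -1)
k(S) = 5 (k(S) = 6 - 1 = 5)
X(-214) + k(55) = √(14 - 214) + 5 = √(-200) + 5 = 10*I*√2 + 5 = 5 + 10*I*√2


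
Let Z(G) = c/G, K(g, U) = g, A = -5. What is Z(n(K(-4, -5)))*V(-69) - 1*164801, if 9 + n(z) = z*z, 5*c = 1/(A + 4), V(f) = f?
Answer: -5767966/35 ≈ -1.6480e+5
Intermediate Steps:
c = -⅕ (c = 1/(5*(-5 + 4)) = (⅕)/(-1) = (⅕)*(-1) = -⅕ ≈ -0.20000)
n(z) = -9 + z² (n(z) = -9 + z*z = -9 + z²)
Z(G) = -1/(5*G)
Z(n(K(-4, -5)))*V(-69) - 1*164801 = -1/(5*(-9 + (-4)²))*(-69) - 1*164801 = -1/(5*(-9 + 16))*(-69) - 164801 = -⅕/7*(-69) - 164801 = -⅕*⅐*(-69) - 164801 = -1/35*(-69) - 164801 = 69/35 - 164801 = -5767966/35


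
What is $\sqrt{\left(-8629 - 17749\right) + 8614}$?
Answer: $2 i \sqrt{4441} \approx 133.28 i$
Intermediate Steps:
$\sqrt{\left(-8629 - 17749\right) + 8614} = \sqrt{-26378 + 8614} = \sqrt{-17764} = 2 i \sqrt{4441}$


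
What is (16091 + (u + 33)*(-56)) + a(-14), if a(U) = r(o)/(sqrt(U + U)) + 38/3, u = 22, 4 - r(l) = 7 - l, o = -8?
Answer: 39071/3 + 11*I*sqrt(7)/14 ≈ 13024.0 + 2.0788*I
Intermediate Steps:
r(l) = -3 + l (r(l) = 4 - (7 - l) = 4 + (-7 + l) = -3 + l)
a(U) = 38/3 - 11*sqrt(2)/(2*sqrt(U)) (a(U) = (-3 - 8)/(sqrt(U + U)) + 38/3 = -11*sqrt(2)/(2*sqrt(U)) + 38*(1/3) = -11*sqrt(2)/(2*sqrt(U)) + 38/3 = 38/3 - 11*sqrt(2)/(2*sqrt(U)))
(16091 + (u + 33)*(-56)) + a(-14) = (16091 + (22 + 33)*(-56)) + (38/3 - 11*sqrt(2)/(2*sqrt(-14))) = (16091 + 55*(-56)) + (38/3 - 11*sqrt(2)*(-I*sqrt(14)/14)/2) = (16091 - 3080) + (38/3 + 11*I*sqrt(7)/14) = 13011 + (38/3 + 11*I*sqrt(7)/14) = 39071/3 + 11*I*sqrt(7)/14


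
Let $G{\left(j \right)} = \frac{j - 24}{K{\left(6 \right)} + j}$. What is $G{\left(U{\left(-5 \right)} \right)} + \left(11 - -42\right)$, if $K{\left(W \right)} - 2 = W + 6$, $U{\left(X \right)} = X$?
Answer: $\frac{448}{9} \approx 49.778$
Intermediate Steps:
$K{\left(W \right)} = 8 + W$ ($K{\left(W \right)} = 2 + \left(W + 6\right) = 2 + \left(6 + W\right) = 8 + W$)
$G{\left(j \right)} = \frac{-24 + j}{14 + j}$ ($G{\left(j \right)} = \frac{j - 24}{\left(8 + 6\right) + j} = \frac{-24 + j}{14 + j}$)
$G{\left(U{\left(-5 \right)} \right)} + \left(11 - -42\right) = \frac{-24 - 5}{14 - 5} + \left(11 - -42\right) = \frac{1}{9} \left(-29\right) + \left(11 + 42\right) = \frac{1}{9} \left(-29\right) + 53 = - \frac{29}{9} + 53 = \frac{448}{9}$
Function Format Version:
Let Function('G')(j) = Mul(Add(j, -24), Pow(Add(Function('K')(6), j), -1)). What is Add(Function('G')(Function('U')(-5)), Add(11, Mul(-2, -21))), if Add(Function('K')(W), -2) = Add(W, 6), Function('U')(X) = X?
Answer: Rational(448, 9) ≈ 49.778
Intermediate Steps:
Function('K')(W) = Add(8, W) (Function('K')(W) = Add(2, Add(W, 6)) = Add(2, Add(6, W)) = Add(8, W))
Function('G')(j) = Mul(Pow(Add(14, j), -1), Add(-24, j)) (Function('G')(j) = Mul(Add(j, -24), Pow(Add(Add(8, 6), j), -1)) = Mul(Add(-24, j), Pow(Add(14, j), -1)) = Mul(Pow(Add(14, j), -1), Add(-24, j)))
Add(Function('G')(Function('U')(-5)), Add(11, Mul(-2, -21))) = Add(Mul(Pow(Add(14, -5), -1), Add(-24, -5)), Add(11, Mul(-2, -21))) = Add(Mul(Pow(9, -1), -29), Add(11, 42)) = Add(Mul(Rational(1, 9), -29), 53) = Add(Rational(-29, 9), 53) = Rational(448, 9)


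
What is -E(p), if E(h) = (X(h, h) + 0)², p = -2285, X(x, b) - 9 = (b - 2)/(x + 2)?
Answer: -521391556/5212089 ≈ -100.04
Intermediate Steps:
X(x, b) = 9 + (-2 + b)/(2 + x) (X(x, b) = 9 + (b - 2)/(x + 2) = 9 + (-2 + b)/(2 + x))
E(h) = (16 + 10*h)²/(2 + h)² (E(h) = ((16 + h + 9*h)/(2 + h) + 0)² = ((16 + 10*h)/(2 + h) + 0)² = ((16 + 10*h)/(2 + h))² = (16 + 10*h)²/(2 + h)²)
-E(p) = -4*(8 + 5*(-2285))²/(2 - 2285)² = -4*(8 - 11425)²/(-2283)² = -4*(-11417)²/5212089 = -4*130347889/5212089 = -1*521391556/5212089 = -521391556/5212089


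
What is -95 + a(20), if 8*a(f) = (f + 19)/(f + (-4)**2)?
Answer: -9107/96 ≈ -94.865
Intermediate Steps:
a(f) = (19 + f)/(8*(16 + f)) (a(f) = ((f + 19)/(f + (-4)**2))/8 = ((19 + f)/(f + 16))/8 = ((19 + f)/(16 + f))/8 = (19 + f)/(8*(16 + f)))
-95 + a(20) = -95 + (19 + 20)/(8*(16 + 20)) = -95 + (1/8)*39/36 = -95 + (1/8)*(1/36)*39 = -95 + 13/96 = -9107/96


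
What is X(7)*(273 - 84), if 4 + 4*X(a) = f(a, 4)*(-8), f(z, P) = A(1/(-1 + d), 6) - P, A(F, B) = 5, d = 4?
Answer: -567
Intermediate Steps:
f(z, P) = 5 - P
X(a) = -3 (X(a) = -1 + ((5 - 1*4)*(-8))/4 = -1 + ((5 - 4)*(-8))/4 = -1 + (1*(-8))/4 = -1 + (¼)*(-8) = -1 - 2 = -3)
X(7)*(273 - 84) = -3*(273 - 84) = -3*189 = -567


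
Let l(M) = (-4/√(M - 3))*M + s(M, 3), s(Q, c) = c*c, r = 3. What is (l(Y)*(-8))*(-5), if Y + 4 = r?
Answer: 360 - 80*I ≈ 360.0 - 80.0*I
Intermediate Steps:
Y = -1 (Y = -4 + 3 = -1)
s(Q, c) = c²
l(M) = 9 - 4*M/√(-3 + M) (l(M) = (-4/√(M - 3))*M + 3² = (-4/√(-3 + M))*M + 9 = -4*M/√(-3 + M) + 9 = 9 - 4*M/√(-3 + M))
(l(Y)*(-8))*(-5) = ((9 - 4*(-1)/√(-3 - 1))*(-8))*(-5) = ((9 - 4*(-1)/√(-4))*(-8))*(-5) = ((9 - 4*(-1)*(-I/2))*(-8))*(-5) = ((9 - 2*I)*(-8))*(-5) = (-72 + 16*I)*(-5) = 360 - 80*I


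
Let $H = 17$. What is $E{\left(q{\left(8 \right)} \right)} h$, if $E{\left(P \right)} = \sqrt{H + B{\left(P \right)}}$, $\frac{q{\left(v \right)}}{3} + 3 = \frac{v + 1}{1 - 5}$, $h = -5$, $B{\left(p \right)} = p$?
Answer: $- \frac{5 \sqrt{5}}{2} \approx -5.5902$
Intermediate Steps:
$q{\left(v \right)} = - \frac{39}{4} - \frac{3 v}{4}$ ($q{\left(v \right)} = -9 + 3 \frac{v + 1}{1 - 5} = -9 + 3 \frac{1 + v}{-4} = -9 + 3 \left(1 + v\right) \left(- \frac{1}{4}\right) = -9 + 3 \left(- \frac{1}{4} - \frac{v}{4}\right) = -9 - \left(\frac{3}{4} + \frac{3 v}{4}\right) = - \frac{39}{4} - \frac{3 v}{4}$)
$E{\left(P \right)} = \sqrt{17 + P}$
$E{\left(q{\left(8 \right)} \right)} h = \sqrt{17 - \frac{63}{4}} \left(-5\right) = \sqrt{\frac{5}{4}} \left(-5\right) = \frac{\sqrt{5}}{2} \left(-5\right) = - \frac{5 \sqrt{5}}{2}$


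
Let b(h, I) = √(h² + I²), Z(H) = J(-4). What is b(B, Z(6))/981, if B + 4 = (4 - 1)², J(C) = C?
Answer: √41/981 ≈ 0.0065271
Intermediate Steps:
Z(H) = -4
B = 5 (B = -4 + (4 - 1)² = -4 + 3² = -4 + 9 = 5)
b(h, I) = √(I² + h²)
b(B, Z(6))/981 = √((-4)² + 5²)/981 = √(16 + 25)*(1/981) = √41*(1/981) = √41/981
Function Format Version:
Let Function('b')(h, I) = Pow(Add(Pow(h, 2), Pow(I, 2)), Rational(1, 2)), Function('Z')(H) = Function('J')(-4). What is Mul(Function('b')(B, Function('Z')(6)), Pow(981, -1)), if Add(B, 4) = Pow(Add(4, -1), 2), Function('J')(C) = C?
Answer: Mul(Rational(1, 981), Pow(41, Rational(1, 2))) ≈ 0.0065271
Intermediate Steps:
Function('Z')(H) = -4
B = 5 (B = Add(-4, Pow(Add(4, -1), 2)) = Add(-4, Pow(3, 2)) = Add(-4, 9) = 5)
Function('b')(h, I) = Pow(Add(Pow(I, 2), Pow(h, 2)), Rational(1, 2))
Mul(Function('b')(B, Function('Z')(6)), Pow(981, -1)) = Mul(Pow(Add(Pow(-4, 2), Pow(5, 2)), Rational(1, 2)), Pow(981, -1)) = Mul(Pow(Add(16, 25), Rational(1, 2)), Rational(1, 981)) = Mul(Pow(41, Rational(1, 2)), Rational(1, 981)) = Mul(Rational(1, 981), Pow(41, Rational(1, 2)))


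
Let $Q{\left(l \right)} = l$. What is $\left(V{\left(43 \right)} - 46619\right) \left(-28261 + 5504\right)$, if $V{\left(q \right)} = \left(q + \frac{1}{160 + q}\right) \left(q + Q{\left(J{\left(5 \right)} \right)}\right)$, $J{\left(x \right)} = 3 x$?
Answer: $1004146123$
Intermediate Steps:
$V{\left(q \right)} = \left(15 + q\right) \left(q + \frac{1}{160 + q}\right)$ ($V{\left(q \right)} = \left(q + \frac{1}{160 + q}\right) \left(q + 3 \cdot 5\right) = \left(q + \frac{1}{160 + q}\right) \left(q + 15\right) = \left(q + \frac{1}{160 + q}\right) \left(15 + q\right) = \left(15 + q\right) \left(q + \frac{1}{160 + q}\right)$)
$\left(V{\left(43 \right)} - 46619\right) \left(-28261 + 5504\right) = \left(\frac{15 + 43^{3} + 175 \cdot 43^{2} + 2401 \cdot 43}{160 + 43} - 46619\right) \left(-28261 + 5504\right) = \left(\frac{15 + 79507 + 175 \cdot 1849 + 103243}{203} - 46619\right) \left(-22757\right) = \left(\frac{15 + 79507 + 323575 + 103243}{203} - 46619\right) \left(-22757\right) = \left(\frac{1}{203} \cdot 506340 - 46619\right) \left(-22757\right) = \left(\frac{17460}{7} - 46619\right) \left(-22757\right) = \left(- \frac{308873}{7}\right) \left(-22757\right) = 1004146123$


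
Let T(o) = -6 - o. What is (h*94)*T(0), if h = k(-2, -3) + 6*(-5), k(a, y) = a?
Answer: 18048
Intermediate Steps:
h = -32 (h = -2 + 6*(-5) = -2 - 30 = -32)
(h*94)*T(0) = (-32*94)*(-6 - 1*0) = -3008*(-6 + 0) = -3008*(-6) = 18048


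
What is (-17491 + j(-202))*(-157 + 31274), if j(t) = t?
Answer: -550553081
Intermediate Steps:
(-17491 + j(-202))*(-157 + 31274) = (-17491 - 202)*(-157 + 31274) = -17693*31117 = -550553081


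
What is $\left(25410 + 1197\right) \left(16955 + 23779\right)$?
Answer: $1083809538$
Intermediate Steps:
$\left(25410 + 1197\right) \left(16955 + 23779\right) = 26607 \cdot 40734 = 1083809538$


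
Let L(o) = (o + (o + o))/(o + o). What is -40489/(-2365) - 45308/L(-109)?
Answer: -214185373/7095 ≈ -30188.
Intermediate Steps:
L(o) = 3/2 (L(o) = (o + 2*o)/((2*o)) = (3*o)*(1/(2*o)) = 3/2)
-40489/(-2365) - 45308/L(-109) = -40489/(-2365) - 45308/3/2 = -40489*(-1/2365) - 45308*2/3 = 40489/2365 - 90616/3 = -214185373/7095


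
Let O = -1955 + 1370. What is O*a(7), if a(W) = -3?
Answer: 1755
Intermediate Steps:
O = -585
O*a(7) = -585*(-3) = 1755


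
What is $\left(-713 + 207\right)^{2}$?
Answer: $256036$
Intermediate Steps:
$\left(-713 + 207\right)^{2} = \left(-506\right)^{2} = 256036$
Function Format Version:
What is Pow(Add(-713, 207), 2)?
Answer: 256036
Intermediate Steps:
Pow(Add(-713, 207), 2) = Pow(-506, 2) = 256036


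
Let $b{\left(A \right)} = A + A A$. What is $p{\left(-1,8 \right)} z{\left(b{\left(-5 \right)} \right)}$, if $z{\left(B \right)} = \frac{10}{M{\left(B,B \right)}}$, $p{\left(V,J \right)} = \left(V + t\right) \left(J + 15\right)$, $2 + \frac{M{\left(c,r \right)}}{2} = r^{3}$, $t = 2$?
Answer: $\frac{115}{7998} \approx 0.014379$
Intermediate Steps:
$M{\left(c,r \right)} = -4 + 2 r^{3}$
$b{\left(A \right)} = A + A^{2}$
$p{\left(V,J \right)} = \left(2 + V\right) \left(15 + J\right)$ ($p{\left(V,J \right)} = \left(V + 2\right) \left(J + 15\right) = \left(2 + V\right) \left(15 + J\right)$)
$z{\left(B \right)} = \frac{10}{-4 + 2 B^{3}}$
$p{\left(-1,8 \right)} z{\left(b{\left(-5 \right)} \right)} = \left(30 + 2 \cdot 8 + 15 \left(-1\right) + 8 \left(-1\right)\right) \frac{5}{-2 + \left(- 5 \left(1 - 5\right)\right)^{3}} = \left(30 + 16 - 15 - 8\right) \frac{5}{-2 + \left(\left(-5\right) \left(-4\right)\right)^{3}} = 23 \frac{5}{-2 + 20^{3}} = 23 \frac{5}{-2 + 8000} = 23 \cdot \frac{5}{7998} = \frac{115}{7998}$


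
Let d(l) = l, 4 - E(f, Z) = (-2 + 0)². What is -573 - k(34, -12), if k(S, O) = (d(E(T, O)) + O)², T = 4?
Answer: -717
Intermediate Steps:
E(f, Z) = 0 (E(f, Z) = 4 - (-2 + 0)² = 4 - 1*(-2)² = 4 - 1*4 = 4 - 4 = 0)
k(S, O) = O² (k(S, O) = (0 + O)² = O²)
-573 - k(34, -12) = -573 - 1*(-12)² = -573 - 1*144 = -573 - 144 = -717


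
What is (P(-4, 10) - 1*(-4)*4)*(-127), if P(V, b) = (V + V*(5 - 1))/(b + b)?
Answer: -1905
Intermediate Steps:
P(V, b) = 5*V/(2*b) (P(V, b) = (V + V*4)/((2*b)) = (V + 4*V)*(1/(2*b)) = (5*V)*(1/(2*b)) = 5*V/(2*b))
(P(-4, 10) - 1*(-4)*4)*(-127) = ((5/2)*(-4)/10 - 1*(-4)*4)*(-127) = ((5/2)*(-4)*(⅒) + 4*4)*(-127) = (-1 + 16)*(-127) = 15*(-127) = -1905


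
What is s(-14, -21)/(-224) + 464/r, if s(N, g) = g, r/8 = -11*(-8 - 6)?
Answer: 1159/2464 ≈ 0.47037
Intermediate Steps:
r = 1232 (r = 8*(-11*(-8 - 6)) = 8*(-11*(-14)) = 8*154 = 1232)
s(-14, -21)/(-224) + 464/r = -21/(-224) + 464/1232 = -21*(-1/224) + 464*(1/1232) = 3/32 + 29/77 = 1159/2464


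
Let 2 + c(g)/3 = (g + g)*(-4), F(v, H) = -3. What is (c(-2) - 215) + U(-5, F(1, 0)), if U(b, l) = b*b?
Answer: -148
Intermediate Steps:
U(b, l) = b²
c(g) = -6 - 24*g (c(g) = -6 + 3*((g + g)*(-4)) = -6 + 3*((2*g)*(-4)) = -6 + 3*(-8*g) = -6 - 24*g)
(c(-2) - 215) + U(-5, F(1, 0)) = ((-6 - 24*(-2)) - 215) + (-5)² = ((-6 + 48) - 215) + 25 = (42 - 215) + 25 = -173 + 25 = -148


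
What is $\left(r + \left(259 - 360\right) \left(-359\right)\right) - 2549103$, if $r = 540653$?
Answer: $-1972191$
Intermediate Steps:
$\left(r + \left(259 - 360\right) \left(-359\right)\right) - 2549103 = \left(540653 + \left(259 - 360\right) \left(-359\right)\right) - 2549103 = \left(540653 - -36259\right) - 2549103 = \left(540653 + 36259\right) - 2549103 = 576912 - 2549103 = -1972191$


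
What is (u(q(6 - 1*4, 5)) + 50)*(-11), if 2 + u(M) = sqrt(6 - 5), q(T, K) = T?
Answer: -539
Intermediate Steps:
u(M) = -1 (u(M) = -2 + sqrt(6 - 5) = -2 + sqrt(1) = -2 + 1 = -1)
(u(q(6 - 1*4, 5)) + 50)*(-11) = (-1 + 50)*(-11) = 49*(-11) = -539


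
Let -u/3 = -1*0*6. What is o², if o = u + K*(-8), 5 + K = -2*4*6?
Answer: 179776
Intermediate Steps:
K = -53 (K = -5 - 2*4*6 = -5 - 8*6 = -5 - 48 = -53)
u = 0 (u = -3*(-1*0)*6 = -0*6 = -3*0 = 0)
o = 424 (o = 0 - 53*(-8) = 0 + 424 = 424)
o² = 424² = 179776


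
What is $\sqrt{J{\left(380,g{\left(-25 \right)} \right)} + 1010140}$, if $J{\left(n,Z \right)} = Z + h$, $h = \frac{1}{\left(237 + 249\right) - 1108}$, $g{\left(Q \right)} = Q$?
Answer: $\frac{\sqrt{390797331038}}{622} \approx 1005.0$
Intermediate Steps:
$h = - \frac{1}{622}$ ($h = \frac{1}{486 - 1108} = \frac{1}{-622} = - \frac{1}{622} \approx -0.0016077$)
$J{\left(n,Z \right)} = - \frac{1}{622} + Z$ ($J{\left(n,Z \right)} = Z - \frac{1}{622} = - \frac{1}{622} + Z$)
$\sqrt{J{\left(380,g{\left(-25 \right)} \right)} + 1010140} = \sqrt{\left(- \frac{1}{622} - 25\right) + 1010140} = \sqrt{- \frac{15551}{622} + 1010140} = \sqrt{\frac{628291529}{622}} = \frac{\sqrt{390797331038}}{622}$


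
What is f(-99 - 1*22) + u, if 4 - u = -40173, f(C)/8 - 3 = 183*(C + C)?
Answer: -314087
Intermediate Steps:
f(C) = 24 + 2928*C (f(C) = 24 + 8*(183*(C + C)) = 24 + 8*(183*(2*C)) = 24 + 8*(366*C) = 24 + 2928*C)
u = 40177 (u = 4 - 1*(-40173) = 4 + 40173 = 40177)
f(-99 - 1*22) + u = (24 + 2928*(-99 - 1*22)) + 40177 = (24 + 2928*(-99 - 22)) + 40177 = (24 + 2928*(-121)) + 40177 = (24 - 354288) + 40177 = -354264 + 40177 = -314087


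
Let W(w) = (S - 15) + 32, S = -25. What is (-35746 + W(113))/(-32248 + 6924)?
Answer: 17877/12662 ≈ 1.4119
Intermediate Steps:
W(w) = -8 (W(w) = (-25 - 15) + 32 = -40 + 32 = -8)
(-35746 + W(113))/(-32248 + 6924) = (-35746 - 8)/(-32248 + 6924) = -35754/(-25324) = -35754*(-1/25324) = 17877/12662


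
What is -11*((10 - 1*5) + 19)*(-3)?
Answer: 792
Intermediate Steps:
-11*((10 - 1*5) + 19)*(-3) = -11*((10 - 5) + 19)*(-3) = -11*(5 + 19)*(-3) = -11*24*(-3) = -264*(-3) = 792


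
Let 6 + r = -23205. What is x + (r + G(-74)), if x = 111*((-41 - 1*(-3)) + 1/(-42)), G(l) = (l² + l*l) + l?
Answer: -231751/14 ≈ -16554.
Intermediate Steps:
r = -23211 (r = -6 - 23205 = -23211)
G(l) = l + 2*l² (G(l) = (l² + l²) + l = 2*l² + l = l + 2*l²)
x = -59089/14 (x = 111*((-41 + 3) - 1/42) = 111*(-38 - 1/42) = 111*(-1597/42) = -59089/14 ≈ -4220.6)
x + (r + G(-74)) = -59089/14 + (-23211 - 74*(1 + 2*(-74))) = -59089/14 + (-23211 - 74*(1 - 148)) = -59089/14 + (-23211 - 74*(-147)) = -59089/14 + (-23211 + 10878) = -59089/14 - 12333 = -231751/14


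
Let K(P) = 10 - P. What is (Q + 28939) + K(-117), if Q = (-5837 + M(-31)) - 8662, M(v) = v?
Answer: 14536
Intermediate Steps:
Q = -14530 (Q = (-5837 - 31) - 8662 = -5868 - 8662 = -14530)
(Q + 28939) + K(-117) = (-14530 + 28939) + (10 - 1*(-117)) = 14409 + (10 + 117) = 14409 + 127 = 14536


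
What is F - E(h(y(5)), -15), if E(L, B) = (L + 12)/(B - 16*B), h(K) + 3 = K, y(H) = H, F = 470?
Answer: 105736/225 ≈ 469.94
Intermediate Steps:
h(K) = -3 + K
E(L, B) = -(12 + L)/(15*B) (E(L, B) = (12 + L)/((-15*B)) = (12 + L)*(-1/(15*B)) = -(12 + L)/(15*B))
F - E(h(y(5)), -15) = 470 - (-12 - (-3 + 5))/(15*(-15)) = 470 - (-1)*(-12 - 1*2)/(15*15) = 470 - (-1)*(-12 - 2)/(15*15) = 470 - (-1)*(-14)/(15*15) = 470 - 1*14/225 = 470 - 14/225 = 105736/225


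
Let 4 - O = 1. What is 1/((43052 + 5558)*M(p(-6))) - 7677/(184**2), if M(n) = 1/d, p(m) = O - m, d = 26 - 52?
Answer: -187029613/822870080 ≈ -0.22729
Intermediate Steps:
d = -26
O = 3 (O = 4 - 1*1 = 4 - 1 = 3)
p(m) = 3 - m
M(n) = -1/26 (M(n) = 1/(-26) = -1/26)
1/((43052 + 5558)*M(p(-6))) - 7677/(184**2) = 1/((43052 + 5558)*(-1/26)) - 7677/(184**2) = -26/48610 - 7677/33856 = (1/48610)*(-26) - 7677*1/33856 = -13/24305 - 7677/33856 = -187029613/822870080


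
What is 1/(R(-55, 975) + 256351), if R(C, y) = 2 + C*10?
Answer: 1/255803 ≈ 3.9093e-6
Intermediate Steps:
R(C, y) = 2 + 10*C
1/(R(-55, 975) + 256351) = 1/((2 + 10*(-55)) + 256351) = 1/((2 - 550) + 256351) = 1/(-548 + 256351) = 1/255803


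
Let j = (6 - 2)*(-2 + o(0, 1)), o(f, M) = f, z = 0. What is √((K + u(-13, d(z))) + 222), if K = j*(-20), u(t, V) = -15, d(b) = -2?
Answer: √367 ≈ 19.157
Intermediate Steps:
j = -8 (j = (6 - 2)*(-2 + 0) = 4*(-2) = -8)
K = 160 (K = -8*(-20) = 160)
√((K + u(-13, d(z))) + 222) = √((160 - 15) + 222) = √(145 + 222) = √367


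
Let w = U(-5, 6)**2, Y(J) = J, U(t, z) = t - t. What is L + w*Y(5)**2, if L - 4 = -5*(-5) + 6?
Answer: 35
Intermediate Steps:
U(t, z) = 0
L = 35 (L = 4 + (-5*(-5) + 6) = 4 + (25 + 6) = 4 + 31 = 35)
w = 0 (w = 0**2 = 0)
L + w*Y(5)**2 = 35 + 0*5**2 = 35 + 0*25 = 35 + 0 = 35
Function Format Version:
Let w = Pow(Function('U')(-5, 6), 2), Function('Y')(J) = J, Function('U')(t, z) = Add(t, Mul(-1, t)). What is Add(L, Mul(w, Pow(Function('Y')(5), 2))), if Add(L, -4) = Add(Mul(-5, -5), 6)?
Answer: 35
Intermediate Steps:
Function('U')(t, z) = 0
L = 35 (L = Add(4, Add(Mul(-5, -5), 6)) = Add(4, Add(25, 6)) = Add(4, 31) = 35)
w = 0 (w = Pow(0, 2) = 0)
Add(L, Mul(w, Pow(Function('Y')(5), 2))) = Add(35, Mul(0, Pow(5, 2))) = Add(35, Mul(0, 25)) = Add(35, 0) = 35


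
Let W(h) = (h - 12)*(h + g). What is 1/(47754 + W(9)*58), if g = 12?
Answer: 1/44100 ≈ 2.2676e-5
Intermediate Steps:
W(h) = (-12 + h)*(12 + h) (W(h) = (h - 12)*(h + 12) = (-12 + h)*(12 + h))
1/(47754 + W(9)*58) = 1/(47754 + (-144 + 9²)*58) = 1/(47754 + (-144 + 81)*58) = 1/(47754 - 63*58) = 1/(47754 - 3654) = 1/44100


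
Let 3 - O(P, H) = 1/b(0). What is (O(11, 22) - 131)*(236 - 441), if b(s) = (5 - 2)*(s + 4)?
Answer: 315085/12 ≈ 26257.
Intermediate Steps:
b(s) = 12 + 3*s (b(s) = 3*(4 + s) = 12 + 3*s)
O(P, H) = 35/12 (O(P, H) = 3 - 1/(12 + 3*0) = 3 - 1/(12 + 0) = 3 - 1/12 = 35/12)
(O(11, 22) - 131)*(236 - 441) = (35/12 - 131)*(236 - 441) = -1537/12*(-205) = 315085/12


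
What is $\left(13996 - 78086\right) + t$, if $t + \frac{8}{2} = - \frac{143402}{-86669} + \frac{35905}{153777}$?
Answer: $- \frac{854200363940623}{13327698813} \approx -64092.0$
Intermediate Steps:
$t = - \frac{28147015453}{13327698813}$ ($t = -4 + \left(- \frac{143402}{-86669} + \frac{35905}{153777}\right) = -4 + \left(\left(-143402\right) \left(- \frac{1}{86669}\right) + 35905 \cdot \frac{1}{153777}\right) = -4 + \left(\frac{143402}{86669} + \frac{35905}{153777}\right) = -4 + \frac{25163779799}{13327698813} = - \frac{28147015453}{13327698813} \approx -2.1119$)
$\left(13996 - 78086\right) + t = \left(13996 - 78086\right) - \frac{28147015453}{13327698813} = -64090 - \frac{28147015453}{13327698813} = - \frac{854200363940623}{13327698813}$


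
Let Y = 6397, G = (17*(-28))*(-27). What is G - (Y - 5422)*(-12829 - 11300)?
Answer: 23538627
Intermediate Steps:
G = 12852 (G = -476*(-27) = 12852)
G - (Y - 5422)*(-12829 - 11300) = 12852 - (6397 - 5422)*(-12829 - 11300) = 12852 - 975*(-24129) = 12852 - 1*(-23525775) = 12852 + 23525775 = 23538627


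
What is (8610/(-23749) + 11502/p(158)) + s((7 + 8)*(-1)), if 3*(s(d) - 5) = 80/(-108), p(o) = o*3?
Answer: 4354903918/151969851 ≈ 28.656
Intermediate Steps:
p(o) = 3*o
s(d) = 385/81 (s(d) = 5 + (80/(-108))/3 = 5 + (80*(-1/108))/3 = 5 + (1/3)*(-20/27) = 5 - 20/81 = 385/81)
(8610/(-23749) + 11502/p(158)) + s((7 + 8)*(-1)) = (8610/(-23749) + 11502/((3*158))) + 385/81 = (8610*(-1/23749) + 11502/474) + 385/81 = (-8610/23749 + 11502*(1/474)) + 385/81 = (-8610/23749 + 1917/79) + 385/81 = 44846643/1876171 + 385/81 = 4354903918/151969851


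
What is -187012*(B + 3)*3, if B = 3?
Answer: -3366216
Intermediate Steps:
-187012*(B + 3)*3 = -187012*(3 + 3)*3 = -1122072*3 = -187012*18 = -3366216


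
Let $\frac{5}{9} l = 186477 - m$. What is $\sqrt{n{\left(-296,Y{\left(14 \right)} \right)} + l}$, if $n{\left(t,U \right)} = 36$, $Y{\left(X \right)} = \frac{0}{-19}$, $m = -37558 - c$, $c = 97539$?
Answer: $\frac{3 \sqrt{1607970}}{5} \approx 760.83$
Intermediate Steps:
$m = -135097$ ($m = -37558 - 97539 = -135097$)
$Y{\left(X \right)} = 0$ ($Y{\left(X \right)} = 0 \left(- \frac{1}{19}\right) = 0$)
$l = \frac{2894166}{5}$ ($l = \frac{9 \left(186477 - -135097\right)}{5} = \frac{9 \left(186477 + 135097\right)}{5} = \frac{9}{5} \cdot 321574 = \frac{2894166}{5} \approx 5.7883 \cdot 10^{5}$)
$\sqrt{n{\left(-296,Y{\left(14 \right)} \right)} + l} = \sqrt{36 + \frac{2894166}{5}} = \sqrt{\frac{2894346}{5}} = \frac{3 \sqrt{1607970}}{5}$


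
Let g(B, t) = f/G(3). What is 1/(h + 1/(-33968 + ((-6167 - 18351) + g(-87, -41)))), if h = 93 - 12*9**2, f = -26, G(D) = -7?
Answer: -409376/359841511 ≈ -0.0011377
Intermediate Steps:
g(B, t) = 26/7 (g(B, t) = -26/(-7) = -26*(-1/7) = 26/7)
h = -879 (h = 93 - 12*81 = 93 - 972 = -879)
1/(h + 1/(-33968 + ((-6167 - 18351) + g(-87, -41)))) = 1/(-879 + 1/(-33968 + ((-6167 - 18351) + 26/7))) = 1/(-879 + 1/(-33968 + (-24518 + 26/7))) = 1/(-879 + 1/(-33968 - 171600/7)) = 1/(-879 + 1/(-409376/7)) = 1/(-879 - 7/409376) = 1/(-359841511/409376) = -409376/359841511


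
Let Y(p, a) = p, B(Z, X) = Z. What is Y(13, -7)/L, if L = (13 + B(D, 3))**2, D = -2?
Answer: 13/121 ≈ 0.10744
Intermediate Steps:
L = 121 (L = (13 - 2)**2 = 11**2 = 121)
Y(13, -7)/L = 13/121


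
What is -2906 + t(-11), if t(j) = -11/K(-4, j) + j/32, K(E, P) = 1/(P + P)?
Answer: -85259/32 ≈ -2664.3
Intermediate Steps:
K(E, P) = 1/(2*P)
t(j) = -703*j/32 (t(j) = -11*2*j + j/32 = -22*j + j*(1/32) = -22*j + j/32 = -703*j/32)
-2906 + t(-11) = -2906 - 703/32*(-11) = -2906 + 7733/32 = -85259/32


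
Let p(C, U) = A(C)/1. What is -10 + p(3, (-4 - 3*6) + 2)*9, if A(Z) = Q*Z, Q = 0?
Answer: -10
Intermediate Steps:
A(Z) = 0 (A(Z) = 0*Z = 0)
p(C, U) = 0 (p(C, U) = 0/1 = 0*1 = 0)
-10 + p(3, (-4 - 3*6) + 2)*9 = -10 + 0*9 = -10 + 0 = -10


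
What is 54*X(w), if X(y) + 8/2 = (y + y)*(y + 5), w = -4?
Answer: -648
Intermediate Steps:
X(y) = -4 + 2*y*(5 + y) (X(y) = -4 + (y + y)*(y + 5) = -4 + (2*y)*(5 + y) = -4 + 2*y*(5 + y))
54*X(w) = 54*(-4 + 2*(-4)² + 10*(-4)) = 54*(-4 + 2*16 - 40) = 54*(-4 + 32 - 40) = 54*(-12) = -648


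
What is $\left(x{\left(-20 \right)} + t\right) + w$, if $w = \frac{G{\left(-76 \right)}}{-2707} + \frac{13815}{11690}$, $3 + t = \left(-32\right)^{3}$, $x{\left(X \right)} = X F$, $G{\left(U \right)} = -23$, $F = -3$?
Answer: $- \frac{207019273611}{6328966} \approx -32710.0$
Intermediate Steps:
$x{\left(X \right)} = - 3 X$ ($x{\left(X \right)} = X \left(-3\right) = - 3 X$)
$t = -32771$ ($t = -3 + \left(-32\right)^{3} = -3 - 32768 = -32771$)
$w = \frac{7533215}{6328966}$ ($w = - \frac{23}{-2707} + \frac{13815}{11690} = \left(-23\right) \left(- \frac{1}{2707}\right) + 13815 \cdot \frac{1}{11690} = \frac{23}{2707} + \frac{2763}{2338} = \frac{7533215}{6328966} \approx 1.1903$)
$\left(x{\left(-20 \right)} + t\right) + w = \left(\left(-3\right) \left(-20\right) - 32771\right) + \frac{7533215}{6328966} = \left(60 - 32771\right) + \frac{7533215}{6328966} = -32711 + \frac{7533215}{6328966} = - \frac{207019273611}{6328966}$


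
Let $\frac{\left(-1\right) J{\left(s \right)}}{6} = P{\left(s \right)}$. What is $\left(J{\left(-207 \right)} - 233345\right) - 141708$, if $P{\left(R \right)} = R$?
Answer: $-373811$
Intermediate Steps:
$J{\left(s \right)} = - 6 s$
$\left(J{\left(-207 \right)} - 233345\right) - 141708 = \left(\left(-6\right) \left(-207\right) - 233345\right) - 141708 = \left(1242 - 233345\right) - 141708 = -232103 - 141708 = -373811$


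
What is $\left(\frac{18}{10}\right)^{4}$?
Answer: $\frac{6561}{625} \approx 10.498$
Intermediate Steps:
$\left(\frac{18}{10}\right)^{4} = \left(18 \cdot \frac{1}{10}\right)^{4} = \left(\frac{9}{5}\right)^{4} = \frac{6561}{625}$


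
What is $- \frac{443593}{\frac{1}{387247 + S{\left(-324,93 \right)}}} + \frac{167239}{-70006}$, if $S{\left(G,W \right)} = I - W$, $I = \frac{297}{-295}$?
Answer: $- \frac{3546701063893332719}{20651770} \approx -1.7174 \cdot 10^{11}$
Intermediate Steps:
$I = - \frac{297}{295}$ ($I = 297 \left(- \frac{1}{295}\right) = - \frac{297}{295} \approx -1.0068$)
$S{\left(G,W \right)} = - \frac{297}{295} - W$
$- \frac{443593}{\frac{1}{387247 + S{\left(-324,93 \right)}}} + \frac{167239}{-70006} = - \frac{443593}{\frac{1}{387247 - \frac{27732}{295}}} + \frac{167239}{-70006} = - \frac{443593}{\frac{1}{387247 - \frac{27732}{295}}} + 167239 \left(- \frac{1}{70006}\right) = - \frac{443593}{\frac{1}{387247 - \frac{27732}{295}}} - \frac{167239}{70006} = - \frac{443593}{\frac{1}{\frac{114210133}{295}}} - \frac{167239}{70006} = - \frac{443593}{\frac{295}{114210133}} - \frac{167239}{70006} = \left(-443593\right) \frac{114210133}{295} - \frac{167239}{70006} = - \frac{50662815527869}{295} - \frac{167239}{70006} = - \frac{3546701063893332719}{20651770}$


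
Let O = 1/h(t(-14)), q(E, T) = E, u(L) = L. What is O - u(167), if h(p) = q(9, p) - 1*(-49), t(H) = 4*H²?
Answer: -9685/58 ≈ -166.98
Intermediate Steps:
h(p) = 58 (h(p) = 9 - 1*(-49) = 9 + 49 = 58)
O = 1/58 ≈ 0.017241
O - u(167) = 1/58 - 1*167 = 1/58 - 167 = -9685/58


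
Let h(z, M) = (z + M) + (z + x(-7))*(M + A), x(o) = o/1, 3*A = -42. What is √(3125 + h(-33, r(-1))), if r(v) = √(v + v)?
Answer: √(3652 - 39*I*√2) ≈ 60.433 - 0.4563*I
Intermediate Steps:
A = -14 (A = (⅓)*(-42) = -14)
x(o) = o (x(o) = o*1 = o)
r(v) = √2*√v (r(v) = √(2*v) = √2*√v)
h(z, M) = M + z + (-14 + M)*(-7 + z) (h(z, M) = (z + M) + (z - 7)*(M - 14) = (M + z) + (-7 + z)*(-14 + M) = (M + z) + (-14 + M)*(-7 + z) = M + z + (-14 + M)*(-7 + z))
√(3125 + h(-33, r(-1))) = √(3125 + (98 - 13*(-33) - 6*√2*√(-1) + (√2*√(-1))*(-33))) = √(3125 + (98 + 429 - 6*√2*I + (√2*I)*(-33))) = √(3125 + (98 + 429 - 6*I*√2 + (I*√2)*(-33))) = √(3125 + (98 + 429 - 6*I*√2 - 33*I*√2)) = √(3125 + (527 - 39*I*√2)) = √(3652 - 39*I*√2)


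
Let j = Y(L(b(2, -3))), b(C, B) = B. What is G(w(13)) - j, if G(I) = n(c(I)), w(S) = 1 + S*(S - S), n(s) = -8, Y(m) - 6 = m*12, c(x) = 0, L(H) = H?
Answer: 22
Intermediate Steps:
Y(m) = 6 + 12*m (Y(m) = 6 + m*12 = 6 + 12*m)
w(S) = 1 (w(S) = 1 + S*0 = 1 + 0 = 1)
G(I) = -8
j = -30 (j = 6 + 12*(-3) = 6 - 36 = -30)
G(w(13)) - j = -8 - 1*(-30) = -8 + 30 = 22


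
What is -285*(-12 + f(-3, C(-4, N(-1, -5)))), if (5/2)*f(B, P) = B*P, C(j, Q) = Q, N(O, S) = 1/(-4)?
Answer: 6669/2 ≈ 3334.5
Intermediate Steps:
N(O, S) = -¼
f(B, P) = 2*B*P/5 (f(B, P) = 2*(B*P)/5 = 2*B*P/5)
-285*(-12 + f(-3, C(-4, N(-1, -5)))) = -285*(-12 + (⅖)*(-3)*(-¼)) = -285*(-12 + 3/10) = -285*(-117/10) = 6669/2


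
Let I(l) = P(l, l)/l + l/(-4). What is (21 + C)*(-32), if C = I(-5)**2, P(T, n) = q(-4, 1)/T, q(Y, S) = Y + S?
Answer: -445538/625 ≈ -712.86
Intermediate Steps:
q(Y, S) = S + Y
P(T, n) = -3/T (P(T, n) = (1 - 4)/T = -3/T)
I(l) = -3/l**2 - l/4 (I(l) = (-3/l)/l + l/(-4) = -3/l**2 + l*(-1/4) = -3/l**2 - l/4)
C = 12769/10000 (C = (-3/(-5)**2 - 1/4*(-5))**2 = (-3*1/25 + 5/4)**2 = (-3/25 + 5/4)**2 = (113/100)**2 = 12769/10000 ≈ 1.2769)
(21 + C)*(-32) = (21 + 12769/10000)*(-32) = (222769/10000)*(-32) = -445538/625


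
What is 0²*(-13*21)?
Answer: 0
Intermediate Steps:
0²*(-13*21) = 0*(-273) = 0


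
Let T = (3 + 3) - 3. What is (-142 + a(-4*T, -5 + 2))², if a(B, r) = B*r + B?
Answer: 13924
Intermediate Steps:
T = 3 (T = 6 - 3 = 3)
a(B, r) = B + B*r
(-142 + a(-4*T, -5 + 2))² = (-142 + (-4*3)*(1 + (-5 + 2)))² = (-142 - 12*(1 - 3))² = (-142 - 12*(-2))² = (-142 + 24)² = (-118)² = 13924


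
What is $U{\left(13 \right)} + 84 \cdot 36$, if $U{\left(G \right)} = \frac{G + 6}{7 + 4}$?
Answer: $\frac{33283}{11} \approx 3025.7$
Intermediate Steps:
$U{\left(G \right)} = \frac{6}{11} + \frac{G}{11}$ ($U{\left(G \right)} = \frac{6 + G}{11} = \left(6 + G\right) \frac{1}{11} = \frac{6}{11} + \frac{G}{11}$)
$U{\left(13 \right)} + 84 \cdot 36 = \left(\frac{6}{11} + \frac{1}{11} \cdot 13\right) + 84 \cdot 36 = \left(\frac{6}{11} + \frac{13}{11}\right) + 3024 = \frac{19}{11} + 3024 = \frac{33283}{11}$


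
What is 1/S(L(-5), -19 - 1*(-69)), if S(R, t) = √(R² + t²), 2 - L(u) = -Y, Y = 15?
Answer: √2789/2789 ≈ 0.018935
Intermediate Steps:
L(u) = 17 (L(u) = 2 - (-1)*15 = 2 - 1*(-15) = 2 + 15 = 17)
1/S(L(-5), -19 - 1*(-69)) = 1/(√(17² + (-19 - 1*(-69))²)) = 1/(√(289 + (-19 + 69)²)) = 1/(√(289 + 50²)) = 1/(√(289 + 2500)) = 1/(√2789) = √2789/2789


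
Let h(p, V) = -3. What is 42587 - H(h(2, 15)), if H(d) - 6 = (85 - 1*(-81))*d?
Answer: 43079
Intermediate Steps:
H(d) = 6 + 166*d (H(d) = 6 + (85 - 1*(-81))*d = 6 + (85 + 81)*d = 6 + 166*d)
42587 - H(h(2, 15)) = 42587 - (6 + 166*(-3)) = 42587 - (6 - 498) = 42587 - 1*(-492) = 42587 + 492 = 43079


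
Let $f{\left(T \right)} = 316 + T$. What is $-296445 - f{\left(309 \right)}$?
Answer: $-297070$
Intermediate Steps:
$-296445 - f{\left(309 \right)} = -296445 - \left(316 + 309\right) = -296445 - 625 = -297070$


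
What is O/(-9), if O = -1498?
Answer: 1498/9 ≈ 166.44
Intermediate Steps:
O/(-9) = -1498/(-9) = -1498*(-1/9) = 1498/9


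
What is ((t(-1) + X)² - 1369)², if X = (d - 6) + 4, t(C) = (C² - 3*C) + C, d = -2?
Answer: 1871424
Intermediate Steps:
t(C) = C² - 2*C
X = -4 (X = (-2 - 6) + 4 = -8 + 4 = -4)
((t(-1) + X)² - 1369)² = ((-(-2 - 1) - 4)² - 1369)² = ((-1*(-3) - 4)² - 1369)² = ((3 - 4)² - 1369)² = ((-1)² - 1369)² = (1 - 1369)² = (-1368)² = 1871424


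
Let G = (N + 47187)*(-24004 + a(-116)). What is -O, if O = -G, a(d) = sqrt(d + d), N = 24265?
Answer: -1715133808 + 142904*I*sqrt(58) ≈ -1.7151e+9 + 1.0883e+6*I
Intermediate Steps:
a(d) = sqrt(2)*sqrt(d) (a(d) = sqrt(2*d) = sqrt(2)*sqrt(d))
G = -1715133808 + 142904*I*sqrt(58) (G = (24265 + 47187)*(-24004 + sqrt(2)*sqrt(-116)) = 71452*(-24004 + sqrt(2)*(2*I*sqrt(29))) = 71452*(-24004 + 2*I*sqrt(58)) = -1715133808 + 142904*I*sqrt(58) ≈ -1.7151e+9 + 1.0883e+6*I)
O = 1715133808 - 142904*I*sqrt(58) (O = -(-1715133808 + 142904*I*sqrt(58)) = 1715133808 - 142904*I*sqrt(58) ≈ 1.7151e+9 - 1.0883e+6*I)
-O = -(1715133808 - 142904*I*sqrt(58)) = -1715133808 + 142904*I*sqrt(58)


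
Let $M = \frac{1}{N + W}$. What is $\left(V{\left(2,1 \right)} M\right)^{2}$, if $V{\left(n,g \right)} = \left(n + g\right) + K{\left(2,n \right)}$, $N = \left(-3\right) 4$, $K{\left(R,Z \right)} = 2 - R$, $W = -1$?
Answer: $\frac{9}{169} \approx 0.053254$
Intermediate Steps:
$N = -12$
$V{\left(n,g \right)} = g + n$ ($V{\left(n,g \right)} = \left(n + g\right) + \left(2 - 2\right) = \left(g + n\right) + \left(2 - 2\right) = \left(g + n\right) + 0 = g + n$)
$M = - \frac{1}{13}$ ($M = \frac{1}{-12 - 1} = \frac{1}{-13} = - \frac{1}{13} \approx -0.076923$)
$\left(V{\left(2,1 \right)} M\right)^{2} = \left(\left(1 + 2\right) \left(- \frac{1}{13}\right)\right)^{2} = \left(3 \left(- \frac{1}{13}\right)\right)^{2} = \left(- \frac{3}{13}\right)^{2} = \frac{9}{169}$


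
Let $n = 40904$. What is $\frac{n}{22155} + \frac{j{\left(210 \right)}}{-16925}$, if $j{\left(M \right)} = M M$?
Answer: $- \frac{11389412}{14998935} \approx -0.75935$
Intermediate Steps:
$j{\left(M \right)} = M^{2}$
$\frac{n}{22155} + \frac{j{\left(210 \right)}}{-16925} = \frac{40904}{22155} + \frac{210^{2}}{-16925} = 40904 \cdot \frac{1}{22155} + 44100 \left(- \frac{1}{16925}\right) = \frac{40904}{22155} - \frac{1764}{677} = - \frac{11389412}{14998935}$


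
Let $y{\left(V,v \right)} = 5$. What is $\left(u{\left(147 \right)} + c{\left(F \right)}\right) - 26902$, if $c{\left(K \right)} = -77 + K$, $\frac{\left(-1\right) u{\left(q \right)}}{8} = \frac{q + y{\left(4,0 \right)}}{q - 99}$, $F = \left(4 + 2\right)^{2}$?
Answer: $- \frac{80905}{3} \approx -26968.0$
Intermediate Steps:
$F = 36$ ($F = 6^{2} = 36$)
$u{\left(q \right)} = - \frac{8 \left(5 + q\right)}{-99 + q}$ ($u{\left(q \right)} = - 8 \frac{q + 5}{q - 99} = - 8 \frac{5 + q}{-99 + q} = - \frac{8 \left(5 + q\right)}{-99 + q}$)
$\left(u{\left(147 \right)} + c{\left(F \right)}\right) - 26902 = \left(\frac{8 \left(-5 - 147\right)}{-99 + 147} + \left(-77 + 36\right)\right) - 26902 = \left(\frac{8 \left(-5 - 147\right)}{48} - 41\right) - 26902 = \left(8 \cdot \frac{1}{48} \left(-152\right) - 41\right) - 26902 = \left(- \frac{76}{3} - 41\right) - 26902 = - \frac{199}{3} - 26902 = - \frac{80905}{3}$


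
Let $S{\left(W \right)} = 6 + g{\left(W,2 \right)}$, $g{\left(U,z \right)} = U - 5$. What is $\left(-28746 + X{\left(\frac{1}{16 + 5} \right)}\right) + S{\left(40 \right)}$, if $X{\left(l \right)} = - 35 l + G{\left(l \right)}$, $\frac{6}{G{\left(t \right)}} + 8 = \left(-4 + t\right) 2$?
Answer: $- \frac{14382229}{501} \approx -28707.0$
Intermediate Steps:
$g{\left(U,z \right)} = -5 + U$
$G{\left(t \right)} = \frac{6}{-16 + 2 t}$ ($G{\left(t \right)} = \frac{6}{-8 + \left(-4 + t\right) 2} = \frac{6}{-8 + \left(-8 + 2 t\right)} = \frac{6}{-16 + 2 t}$)
$S{\left(W \right)} = 1 + W$ ($S{\left(W \right)} = 6 + \left(-5 + W\right) = 1 + W$)
$X{\left(l \right)} = - 35 l + \frac{3}{-8 + l}$
$\left(-28746 + X{\left(\frac{1}{16 + 5} \right)}\right) + S{\left(40 \right)} = \left(-28746 + \frac{3 - \frac{35 \left(-8 + \frac{1}{16 + 5}\right)}{16 + 5}}{-8 + \frac{1}{16 + 5}}\right) + \left(1 + 40\right) = \left(-28746 + \frac{3 - \frac{35 \left(-8 + \frac{1}{21}\right)}{21}}{-8 + \frac{1}{21}}\right) + 41 = \left(-28746 + \frac{3 - \frac{5 \left(-8 + \frac{1}{21}\right)}{3}}{-8 + \frac{1}{21}}\right) + 41 = \left(-28746 + \frac{3 - \frac{5}{3} \left(- \frac{167}{21}\right)}{- \frac{167}{21}}\right) + 41 = \left(-28746 - \frac{21 \left(3 + \frac{835}{63}\right)}{167}\right) + 41 = \left(-28746 - \frac{1024}{501}\right) + 41 = - \frac{14402770}{501} + 41 = - \frac{14382229}{501}$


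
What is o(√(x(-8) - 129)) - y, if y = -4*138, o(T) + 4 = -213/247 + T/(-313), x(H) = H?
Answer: 135143/247 - I*√137/313 ≈ 547.14 - 0.037395*I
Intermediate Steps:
o(T) = -1201/247 - T/313 (o(T) = -4 + (-213/247 + T/(-313)) = -4 + (-213*1/247 + T*(-1/313)) = -4 + (-213/247 - T/313) = -1201/247 - T/313)
y = -552
o(√(x(-8) - 129)) - y = (-1201/247 - √(-8 - 129)/313) - 1*(-552) = (-1201/247 - I*√137/313) + 552 = 135143/247 - I*√137/313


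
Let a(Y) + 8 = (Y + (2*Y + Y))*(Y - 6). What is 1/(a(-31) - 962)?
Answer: 1/3618 ≈ 0.00027640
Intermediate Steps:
a(Y) = -8 + 4*Y*(-6 + Y) (a(Y) = -8 + (Y + (2*Y + Y))*(Y - 6) = -8 + (Y + 3*Y)*(-6 + Y) = -8 + (4*Y)*(-6 + Y) = -8 + 4*Y*(-6 + Y))
1/(a(-31) - 962) = 1/((-8 - 24*(-31) + 4*(-31)²) - 962) = 1/((-8 + 744 + 4*961) - 962) = 1/((-8 + 744 + 3844) - 962) = 1/(4580 - 962) = 1/3618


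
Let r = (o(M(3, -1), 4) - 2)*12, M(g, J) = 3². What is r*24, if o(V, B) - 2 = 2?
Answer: 576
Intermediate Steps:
M(g, J) = 9
o(V, B) = 4 (o(V, B) = 2 + 2 = 4)
r = 24 (r = (4 - 2)*12 = 2*12 = 24)
r*24 = 24*24 = 576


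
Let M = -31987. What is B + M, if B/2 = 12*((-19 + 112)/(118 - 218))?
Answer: -800233/25 ≈ -32009.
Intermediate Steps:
B = -558/25 (B = 2*(12*((-19 + 112)/(118 - 218))) = 2*(12*(93/(-100))) = 2*(12*(93*(-1/100))) = 2*(12*(-93/100)) = 2*(-279/25) = -558/25 ≈ -22.320)
B + M = -558/25 - 31987 = -800233/25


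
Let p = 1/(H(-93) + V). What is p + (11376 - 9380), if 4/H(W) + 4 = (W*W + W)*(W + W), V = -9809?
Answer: 7789508755361/3902559696 ≈ 1996.0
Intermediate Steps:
H(W) = 4/(-4 + 2*W*(W + W²)) (H(W) = 4/(-4 + (W*W + W)*(W + W)) = 4/(-4 + (W² + W)*(2*W)) = 4/(-4 + (W + W²)*(2*W)) = 4/(-4 + 2*W*(W + W²)))
p = -397855/3902559696 (p = 1/(2/(-2 + (-93)² + (-93)³) - 9809) = 1/(2/(-2 + 8649 - 804357) - 9809) = 1/(2/(-795710) - 9809) = 1/(2*(-1/795710) - 9809) = 1/(-1/397855 - 9809) = 1/(-3902559696/397855) = -397855/3902559696 ≈ -0.00010195)
p + (11376 - 9380) = -397855/3902559696 + (11376 - 9380) = -397855/3902559696 + 1996 = 7789508755361/3902559696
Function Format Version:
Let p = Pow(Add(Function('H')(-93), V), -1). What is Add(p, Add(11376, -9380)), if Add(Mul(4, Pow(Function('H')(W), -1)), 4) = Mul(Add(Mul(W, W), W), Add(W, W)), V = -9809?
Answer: Rational(7789508755361, 3902559696) ≈ 1996.0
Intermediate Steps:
Function('H')(W) = Mul(4, Pow(Add(-4, Mul(2, W, Add(W, Pow(W, 2)))), -1)) (Function('H')(W) = Mul(4, Pow(Add(-4, Mul(Add(Mul(W, W), W), Add(W, W))), -1)) = Mul(4, Pow(Add(-4, Mul(Add(Pow(W, 2), W), Mul(2, W))), -1)) = Mul(4, Pow(Add(-4, Mul(Add(W, Pow(W, 2)), Mul(2, W))), -1)) = Mul(4, Pow(Add(-4, Mul(2, W, Add(W, Pow(W, 2)))), -1)))
p = Rational(-397855, 3902559696) (p = Pow(Add(Mul(2, Pow(Add(-2, Pow(-93, 2), Pow(-93, 3)), -1)), -9809), -1) = Pow(Add(Mul(2, Pow(Add(-2, 8649, -804357), -1)), -9809), -1) = Pow(Add(Mul(2, Pow(-795710, -1)), -9809), -1) = Pow(Add(Mul(2, Rational(-1, 795710)), -9809), -1) = Pow(Add(Rational(-1, 397855), -9809), -1) = Pow(Rational(-3902559696, 397855), -1) = Rational(-397855, 3902559696) ≈ -0.00010195)
Add(p, Add(11376, -9380)) = Add(Rational(-397855, 3902559696), Add(11376, -9380)) = Add(Rational(-397855, 3902559696), 1996) = Rational(7789508755361, 3902559696)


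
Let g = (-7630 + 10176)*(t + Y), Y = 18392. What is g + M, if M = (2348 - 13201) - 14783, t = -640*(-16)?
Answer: 72871436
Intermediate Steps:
t = 10240
M = -25636 (M = -10853 - 14783 = -25636)
g = 72897072 (g = (-7630 + 10176)*(10240 + 18392) = 2546*28632 = 72897072)
g + M = 72897072 - 25636 = 72871436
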